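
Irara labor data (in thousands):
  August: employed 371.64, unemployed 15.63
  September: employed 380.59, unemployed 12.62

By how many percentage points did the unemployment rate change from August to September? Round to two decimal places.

The unemployment rate changed by −0.83 percentage points.

August: labor force = 371.64 + 15.63 = 387.27; u = 15.63/387.27 = 4.04%.
September: labor force = 380.59 + 12.62 = 393.21; u = 12.62/393.21 = 3.21%.
Change = 3.21% − 4.04% = −0.83 pp.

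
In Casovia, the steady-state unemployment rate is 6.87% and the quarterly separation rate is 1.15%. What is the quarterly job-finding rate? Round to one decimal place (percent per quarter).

Job-finding rate ≈ 15.6% per quarter.

From u* = s/(s+f): f = s·(1−u)/u.
f = 1.15 × (1 − 0.0687) / 0.0687 = 1.0710 / 0.0687 ≈ 15.6% per quarter.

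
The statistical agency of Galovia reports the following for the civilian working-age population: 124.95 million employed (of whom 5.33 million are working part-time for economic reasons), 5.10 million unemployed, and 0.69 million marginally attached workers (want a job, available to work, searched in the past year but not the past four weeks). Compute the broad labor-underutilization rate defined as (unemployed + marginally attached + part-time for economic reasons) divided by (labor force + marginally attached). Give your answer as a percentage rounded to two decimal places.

Broad underutilization rate ≈ 8.51%.

Labor force = 124.95 + 5.10 = 130.05 million.
Numerator = 5.10 + 0.69 + 5.33 = 11.12 million.
Denominator = 130.05 + 0.69 = 130.74 million.
Broad rate = 11.12 / 130.74 = 8.51%.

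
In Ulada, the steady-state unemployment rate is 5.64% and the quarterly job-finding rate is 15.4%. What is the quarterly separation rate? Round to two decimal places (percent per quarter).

From u* = s/(s+f): s = u·f/(1−u).
s = 0.0564 × 15.4 / (1 − 0.0564) = 0.8686 / 0.9436 ≈ 0.92% per quarter.

Separation rate ≈ 0.92% per quarter.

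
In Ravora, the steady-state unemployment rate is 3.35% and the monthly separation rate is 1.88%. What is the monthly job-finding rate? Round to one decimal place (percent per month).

From u* = s/(s+f): f = s·(1−u)/u.
f = 1.88 × (1 − 0.0335) / 0.0335 = 1.8170 / 0.0335 ≈ 54.2% per month.

Job-finding rate ≈ 54.2% per month.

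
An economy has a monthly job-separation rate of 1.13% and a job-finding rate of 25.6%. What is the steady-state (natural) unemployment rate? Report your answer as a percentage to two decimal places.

Steady-state unemployment rate ≈ 4.23%.

At steady state the flows balance: s·E = f·U, so U/(E+U) = s/(s+f).
u* = 1.13 / (1.13 + 25.6) = 1.13 / 26.73 = 4.23%.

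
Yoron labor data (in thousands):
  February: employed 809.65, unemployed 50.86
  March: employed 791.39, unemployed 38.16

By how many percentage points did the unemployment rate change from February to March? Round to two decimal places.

February: labor force = 809.65 + 50.86 = 860.51; u = 50.86/860.51 = 5.91%.
March: labor force = 791.39 + 38.16 = 829.55; u = 38.16/829.55 = 4.60%.
Change = 4.60% − 5.91% = −1.31 pp.

The unemployment rate changed by −1.31 percentage points.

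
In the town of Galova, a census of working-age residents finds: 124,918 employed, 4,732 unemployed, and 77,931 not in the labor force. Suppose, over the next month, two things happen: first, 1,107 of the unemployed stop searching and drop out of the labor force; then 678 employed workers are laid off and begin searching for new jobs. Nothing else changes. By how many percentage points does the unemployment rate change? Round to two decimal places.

Initially, labor force = 124,918 + 4,732 = 129,650, so u = 4,732/129,650 = 3.65%.
After the first change, unemployed and labor force both fall by 1,107 → E = 124,918, U = 3,625, labor force = 128,543.
After the second change, employed falls and unemployed rises by 678; labor force unchanged → E = 124,240, U = 4,303, labor force = 128,543.
New unemployment rate = 4,303 / 128,543 = 3.35%.
Change = 3.35% − 3.65% = −0.30 percentage points.

The unemployment rate changes by −0.30 percentage points.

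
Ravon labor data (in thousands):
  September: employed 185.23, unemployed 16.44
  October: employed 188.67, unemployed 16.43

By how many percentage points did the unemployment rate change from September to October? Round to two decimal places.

The unemployment rate changed by −0.14 percentage points.

September: labor force = 185.23 + 16.44 = 201.67; u = 16.44/201.67 = 8.15%.
October: labor force = 188.67 + 16.43 = 205.10; u = 16.43/205.10 = 8.01%.
Change = 8.01% − 8.15% = −0.14 pp.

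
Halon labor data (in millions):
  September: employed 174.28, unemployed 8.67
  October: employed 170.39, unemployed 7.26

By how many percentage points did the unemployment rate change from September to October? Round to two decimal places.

The unemployment rate changed by −0.65 percentage points.

September: labor force = 174.28 + 8.67 = 182.95; u = 8.67/182.95 = 4.74%.
October: labor force = 170.39 + 7.26 = 177.65; u = 7.26/177.65 = 4.09%.
Change = 4.09% − 4.74% = −0.65 pp.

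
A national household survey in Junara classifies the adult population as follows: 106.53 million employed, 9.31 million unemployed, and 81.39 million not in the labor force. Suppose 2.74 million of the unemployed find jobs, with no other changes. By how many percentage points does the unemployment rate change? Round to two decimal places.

The unemployment rate changes by −2.37 percentage points.

Initially, labor force = 106.53 + 9.31 = 115.84 million, so u = 9.31/115.84 = 8.04%.
After the change, unemployed falls and employed rises by 2.74; labor force unchanged → E = 109.27, U = 6.57, labor force = 115.84 million.
New unemployment rate = 6.57 / 115.84 = 5.67%.
Change = 5.67% − 8.04% = −2.37 percentage points.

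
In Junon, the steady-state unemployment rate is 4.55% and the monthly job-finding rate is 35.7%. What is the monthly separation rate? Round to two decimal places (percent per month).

From u* = s/(s+f): s = u·f/(1−u).
s = 0.0455 × 35.7 / (1 − 0.0455) = 1.6244 / 0.9545 ≈ 1.70% per month.

Separation rate ≈ 1.70% per month.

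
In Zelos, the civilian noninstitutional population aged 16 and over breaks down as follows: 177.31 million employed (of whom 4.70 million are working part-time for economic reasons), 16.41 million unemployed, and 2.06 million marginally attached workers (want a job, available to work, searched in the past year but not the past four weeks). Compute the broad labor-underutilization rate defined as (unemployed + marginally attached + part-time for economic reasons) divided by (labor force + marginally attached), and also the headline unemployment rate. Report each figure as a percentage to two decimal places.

Labor force = 177.31 + 16.41 = 193.72 million.
Numerator = 16.41 + 2.06 + 4.70 = 23.17 million.
Denominator = 193.72 + 2.06 = 195.78 million.
Broad rate = 23.17 / 195.78 = 11.83%.
Headline unemployment rate = 16.41 / 193.72 = 8.47%.

Broad underutilization rate ≈ 11.83%; headline unemployment rate ≈ 8.47%.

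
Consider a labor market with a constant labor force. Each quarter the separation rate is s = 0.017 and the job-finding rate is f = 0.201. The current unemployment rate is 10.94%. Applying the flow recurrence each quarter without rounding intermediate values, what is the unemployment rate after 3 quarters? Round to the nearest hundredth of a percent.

With a fixed labor force, u_{t+1} = u_t + s·(1−u_t) − f·u_t = u_t·(1−s−f) + s.
Here 1−s−f = 0.782 and s = 0.017.
u_1 = 0.109400 × 0.782 + 0.017 = 0.102551.
u_2 = 0.102551 × 0.782 + 0.017 = 0.097195.
u_3 = 0.097195 × 0.782 + 0.017 = 0.093006.

Unemployment rate after three quarters ≈ 9.30%.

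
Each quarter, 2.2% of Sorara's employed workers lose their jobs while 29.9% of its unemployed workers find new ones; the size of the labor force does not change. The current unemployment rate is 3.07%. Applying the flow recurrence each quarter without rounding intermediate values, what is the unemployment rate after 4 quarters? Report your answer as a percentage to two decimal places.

With a fixed labor force, u_{t+1} = u_t + s·(1−u_t) − f·u_t = u_t·(1−s−f) + s.
Here 1−s−f = 0.679 and s = 0.022.
u_1 = 0.030700 × 0.679 + 0.022 = 0.042845.
u_2 = 0.042845 × 0.679 + 0.022 = 0.051092.
u_3 = 0.051092 × 0.679 + 0.022 = 0.056691.
u_4 = 0.056691 × 0.679 + 0.022 = 0.060493.

Unemployment rate after four quarters ≈ 6.05%.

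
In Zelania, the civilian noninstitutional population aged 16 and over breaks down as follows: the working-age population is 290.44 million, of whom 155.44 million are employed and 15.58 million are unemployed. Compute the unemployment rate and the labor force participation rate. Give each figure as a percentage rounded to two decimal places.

Unemployment rate ≈ 9.11%; labor force participation rate ≈ 58.88%.

Labor force = employed + unemployed = 155.44 + 15.58 = 171.02 million.
Unemployment rate = 15.58 / 171.02 = 9.11%.
Labor force participation rate = 171.02 / 290.44 = 58.88%.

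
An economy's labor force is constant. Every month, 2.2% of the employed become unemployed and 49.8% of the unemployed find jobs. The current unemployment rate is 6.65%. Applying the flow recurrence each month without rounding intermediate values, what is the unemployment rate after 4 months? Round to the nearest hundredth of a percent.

With a fixed labor force, u_{t+1} = u_t + s·(1−u_t) − f·u_t = u_t·(1−s−f) + s.
Here 1−s−f = 0.480 and s = 0.022.
u_1 = 0.066500 × 0.480 + 0.022 = 0.053920.
u_2 = 0.053920 × 0.480 + 0.022 = 0.047882.
u_3 = 0.047882 × 0.480 + 0.022 = 0.044983.
u_4 = 0.044983 × 0.480 + 0.022 = 0.043592.

Unemployment rate after four months ≈ 4.36%.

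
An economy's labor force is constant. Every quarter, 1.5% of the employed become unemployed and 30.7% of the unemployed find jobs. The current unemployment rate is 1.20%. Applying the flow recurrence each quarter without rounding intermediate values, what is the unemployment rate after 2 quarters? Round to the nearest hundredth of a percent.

With a fixed labor force, u_{t+1} = u_t + s·(1−u_t) − f·u_t = u_t·(1−s−f) + s.
Here 1−s−f = 0.678 and s = 0.015.
u_1 = 0.012000 × 0.678 + 0.015 = 0.023136.
u_2 = 0.023136 × 0.678 + 0.015 = 0.030686.

Unemployment rate after two quarters ≈ 3.07%.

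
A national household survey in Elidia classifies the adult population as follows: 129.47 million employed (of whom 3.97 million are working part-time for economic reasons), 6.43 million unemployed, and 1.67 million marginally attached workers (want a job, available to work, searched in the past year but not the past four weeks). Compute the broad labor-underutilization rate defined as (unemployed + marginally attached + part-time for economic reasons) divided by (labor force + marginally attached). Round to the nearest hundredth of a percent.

Broad underutilization rate ≈ 8.77%.

Labor force = 129.47 + 6.43 = 135.90 million.
Numerator = 6.43 + 1.67 + 3.97 = 12.07 million.
Denominator = 135.90 + 1.67 = 137.57 million.
Broad rate = 12.07 / 137.57 = 8.77%.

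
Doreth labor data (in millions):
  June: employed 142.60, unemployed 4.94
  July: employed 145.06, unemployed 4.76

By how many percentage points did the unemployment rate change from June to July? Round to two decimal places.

The unemployment rate changed by −0.17 percentage points.

June: labor force = 142.60 + 4.94 = 147.54; u = 4.94/147.54 = 3.35%.
July: labor force = 145.06 + 4.76 = 149.82; u = 4.76/149.82 = 3.18%.
Change = 3.18% − 3.35% = −0.17 pp.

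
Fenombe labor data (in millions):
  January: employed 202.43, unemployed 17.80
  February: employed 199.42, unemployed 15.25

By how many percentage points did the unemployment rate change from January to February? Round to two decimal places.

The unemployment rate changed by −0.98 percentage points.

January: labor force = 202.43 + 17.80 = 220.23; u = 17.80/220.23 = 8.08%.
February: labor force = 199.42 + 15.25 = 214.67; u = 15.25/214.67 = 7.10%.
Change = 7.10% − 8.08% = −0.98 pp.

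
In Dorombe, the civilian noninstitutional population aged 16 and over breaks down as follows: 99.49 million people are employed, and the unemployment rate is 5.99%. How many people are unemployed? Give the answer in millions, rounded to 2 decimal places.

Let U be the number unemployed. The labor force is E + U, and U/(E+U) = 0.0599.
So U = 0.0599 × 99.49 / (1 − 0.0599) = 5.9595 / 0.9401 ≈ 6.34 million.

About 6.34 million are unemployed.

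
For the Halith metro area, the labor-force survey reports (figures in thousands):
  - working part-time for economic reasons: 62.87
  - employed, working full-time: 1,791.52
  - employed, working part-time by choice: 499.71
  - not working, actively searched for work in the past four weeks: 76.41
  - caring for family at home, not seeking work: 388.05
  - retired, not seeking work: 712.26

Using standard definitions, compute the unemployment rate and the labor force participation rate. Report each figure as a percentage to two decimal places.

Employed = 62.87 + 1,791.52 + 499.71 = 2,354.10 thousand (anyone who worked, including part-time for economic reasons, counts as employed).
Unemployed = 76.41 thousand.
Labor force = 2,354.10 + 76.41 = 2,430.51 thousand.
Not in labor force = 388.05 + 712.26 = 1,100.31 thousand (those not working and not actively searching are outside the labor force).
Civilian working-age population = 2,430.51 + 1,100.31 = 3,530.82 thousand.
Unemployment rate = 76.41 / 2,430.51 = 3.14%.
Labor force participation rate = 2,430.51 / 3,530.82 = 68.84%.

Unemployment rate ≈ 3.14%; labor force participation rate ≈ 68.84%.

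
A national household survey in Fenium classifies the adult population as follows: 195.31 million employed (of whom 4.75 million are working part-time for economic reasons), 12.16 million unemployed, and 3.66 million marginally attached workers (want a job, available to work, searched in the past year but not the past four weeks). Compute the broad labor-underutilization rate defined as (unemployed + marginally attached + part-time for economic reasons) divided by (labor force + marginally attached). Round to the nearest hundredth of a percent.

Labor force = 195.31 + 12.16 = 207.47 million.
Numerator = 12.16 + 3.66 + 4.75 = 20.57 million.
Denominator = 207.47 + 3.66 = 211.13 million.
Broad rate = 20.57 / 211.13 = 9.74%.

Broad underutilization rate ≈ 9.74%.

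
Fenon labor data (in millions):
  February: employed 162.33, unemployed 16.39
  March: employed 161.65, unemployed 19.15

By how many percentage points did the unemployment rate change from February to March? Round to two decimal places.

February: labor force = 162.33 + 16.39 = 178.72; u = 16.39/178.72 = 9.17%.
March: labor force = 161.65 + 19.15 = 180.80; u = 19.15/180.80 = 10.59%.
Change = 10.59% − 9.17% = +1.42 pp.

The unemployment rate changed by +1.42 percentage points.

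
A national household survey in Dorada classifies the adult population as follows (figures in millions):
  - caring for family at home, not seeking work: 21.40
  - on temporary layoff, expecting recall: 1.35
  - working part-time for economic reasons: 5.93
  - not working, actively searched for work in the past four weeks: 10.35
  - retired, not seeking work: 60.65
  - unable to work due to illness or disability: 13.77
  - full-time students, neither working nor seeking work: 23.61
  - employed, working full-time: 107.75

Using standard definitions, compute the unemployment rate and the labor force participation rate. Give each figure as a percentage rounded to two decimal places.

Unemployment rate ≈ 9.33%; labor force participation rate ≈ 51.22%.

Employed = 5.93 + 107.75 = 113.68 million (anyone who worked, including part-time for economic reasons, counts as employed).
Unemployed = 1.35 + 10.35 = 11.70 million (jobless and actively searching, or on temporary layoff).
Labor force = 113.68 + 11.70 = 125.38 million.
Not in labor force = 21.40 + 60.65 + 13.77 + 23.61 = 119.43 million (those not working and not actively searching are outside the labor force).
Civilian working-age population = 125.38 + 119.43 = 244.81 million.
Unemployment rate = 11.70 / 125.38 = 9.33%.
Labor force participation rate = 125.38 / 244.81 = 51.22%.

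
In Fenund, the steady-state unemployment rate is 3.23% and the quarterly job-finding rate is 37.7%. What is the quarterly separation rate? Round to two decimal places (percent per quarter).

From u* = s/(s+f): s = u·f/(1−u).
s = 0.0323 × 37.7 / (1 − 0.0323) = 1.2177 / 0.9677 ≈ 1.26% per quarter.

Separation rate ≈ 1.26% per quarter.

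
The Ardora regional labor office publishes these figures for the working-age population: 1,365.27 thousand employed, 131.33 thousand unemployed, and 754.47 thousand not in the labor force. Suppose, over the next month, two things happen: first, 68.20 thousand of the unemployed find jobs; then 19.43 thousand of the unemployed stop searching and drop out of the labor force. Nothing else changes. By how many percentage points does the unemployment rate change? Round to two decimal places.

The unemployment rate changes by −5.82 percentage points.

Initially, labor force = 1,365.27 + 131.33 = 1,496.60 thousand, so u = 131.33/1,496.60 = 8.78%.
After the first change, unemployed falls and employed rises by 68.20; labor force unchanged → E = 1,433.47, U = 63.13, labor force = 1,496.60 thousand.
After the second change, unemployed and labor force both fall by 19.43 → E = 1,433.47, U = 43.70, labor force = 1,477.17 thousand.
New unemployment rate = 43.70 / 1,477.17 = 2.96%.
Change = 2.96% − 8.78% = −5.82 percentage points.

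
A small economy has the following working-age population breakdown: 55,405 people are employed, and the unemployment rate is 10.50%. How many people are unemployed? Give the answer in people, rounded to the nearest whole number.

About 6,500 are unemployed.

Let U be the number unemployed. The labor force is E + U, and U/(E+U) = 0.1050.
So U = 0.1050 × 55,405 / (1 − 0.1050) = 5817.52 / 0.8950 ≈ 6,500.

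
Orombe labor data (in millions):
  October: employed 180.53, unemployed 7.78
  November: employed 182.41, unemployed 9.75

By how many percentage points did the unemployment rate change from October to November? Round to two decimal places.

The unemployment rate changed by +0.94 percentage points.

October: labor force = 180.53 + 7.78 = 188.31; u = 7.78/188.31 = 4.13%.
November: labor force = 182.41 + 9.75 = 192.16; u = 9.75/192.16 = 5.07%.
Change = 5.07% − 4.13% = +0.94 pp.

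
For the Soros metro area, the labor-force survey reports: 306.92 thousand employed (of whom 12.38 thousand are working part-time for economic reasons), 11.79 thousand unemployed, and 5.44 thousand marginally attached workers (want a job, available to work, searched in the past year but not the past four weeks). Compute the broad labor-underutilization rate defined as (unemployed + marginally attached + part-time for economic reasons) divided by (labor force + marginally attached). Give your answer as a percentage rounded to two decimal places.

Labor force = 306.92 + 11.79 = 318.71 thousand.
Numerator = 11.79 + 5.44 + 12.38 = 29.61 thousand.
Denominator = 318.71 + 5.44 = 324.15 thousand.
Broad rate = 29.61 / 324.15 = 9.13%.

Broad underutilization rate ≈ 9.13%.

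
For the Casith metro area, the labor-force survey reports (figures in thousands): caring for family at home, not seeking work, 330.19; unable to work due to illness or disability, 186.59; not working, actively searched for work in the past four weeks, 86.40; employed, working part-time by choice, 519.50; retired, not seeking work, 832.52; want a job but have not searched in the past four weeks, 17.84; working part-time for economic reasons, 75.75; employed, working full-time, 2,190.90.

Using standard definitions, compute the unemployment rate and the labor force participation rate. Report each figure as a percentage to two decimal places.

Employed = 519.50 + 75.75 + 2,190.90 = 2,786.15 thousand (anyone who worked, including part-time for economic reasons, counts as employed).
Unemployed = 86.40 thousand.
Labor force = 2,786.15 + 86.40 = 2,872.55 thousand.
Not in labor force = 330.19 + 186.59 + 832.52 + 17.84 = 1,367.14 thousand (those not working and not actively searching are outside the labor force — including those who want a job but have given up searching).
Civilian working-age population = 2,872.55 + 1,367.14 = 4,239.69 thousand.
Unemployment rate = 86.40 / 2,872.55 = 3.01%.
Labor force participation rate = 2,872.55 / 4,239.69 = 67.75%.

Unemployment rate ≈ 3.01%; labor force participation rate ≈ 67.75%.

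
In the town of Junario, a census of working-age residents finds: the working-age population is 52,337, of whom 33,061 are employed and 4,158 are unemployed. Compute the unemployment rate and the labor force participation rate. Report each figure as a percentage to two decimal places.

Unemployment rate ≈ 11.17%; labor force participation rate ≈ 71.11%.

Labor force = employed + unemployed = 33,061 + 4,158 = 37,219.
Unemployment rate = 4,158 / 37,219 = 11.17%.
Labor force participation rate = 37,219 / 52,337 = 71.11%.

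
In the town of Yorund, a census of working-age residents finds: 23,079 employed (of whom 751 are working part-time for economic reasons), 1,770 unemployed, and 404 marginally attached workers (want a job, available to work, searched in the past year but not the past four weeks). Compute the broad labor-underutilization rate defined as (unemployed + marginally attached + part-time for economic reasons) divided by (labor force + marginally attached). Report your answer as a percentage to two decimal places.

Broad underutilization rate ≈ 11.58%.

Labor force = 23,079 + 1,770 = 24,849.
Numerator = 1,770 + 404 + 751 = 2,925.
Denominator = 24,849 + 404 = 25,253.
Broad rate = 2,925 / 25,253 = 11.58%.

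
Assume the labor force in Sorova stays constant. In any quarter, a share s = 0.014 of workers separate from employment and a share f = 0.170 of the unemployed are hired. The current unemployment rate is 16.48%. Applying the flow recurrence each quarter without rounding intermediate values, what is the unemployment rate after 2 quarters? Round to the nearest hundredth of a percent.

Unemployment rate after two quarters ≈ 13.52%.

With a fixed labor force, u_{t+1} = u_t + s·(1−u_t) − f·u_t = u_t·(1−s−f) + s.
Here 1−s−f = 0.816 and s = 0.014.
u_1 = 0.164800 × 0.816 + 0.014 = 0.148477.
u_2 = 0.148477 × 0.816 + 0.014 = 0.135157.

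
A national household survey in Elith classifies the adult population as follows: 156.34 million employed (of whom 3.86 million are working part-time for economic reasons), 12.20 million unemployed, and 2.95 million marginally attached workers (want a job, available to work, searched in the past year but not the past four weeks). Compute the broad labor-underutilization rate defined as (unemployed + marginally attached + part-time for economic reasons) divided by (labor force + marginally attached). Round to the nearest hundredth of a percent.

Broad underutilization rate ≈ 11.09%.

Labor force = 156.34 + 12.20 = 168.54 million.
Numerator = 12.20 + 2.95 + 3.86 = 19.01 million.
Denominator = 168.54 + 2.95 = 171.49 million.
Broad rate = 19.01 / 171.49 = 11.09%.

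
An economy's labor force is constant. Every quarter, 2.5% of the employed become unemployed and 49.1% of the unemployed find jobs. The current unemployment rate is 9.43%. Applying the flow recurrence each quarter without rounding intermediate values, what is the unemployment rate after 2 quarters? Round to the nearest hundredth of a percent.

With a fixed labor force, u_{t+1} = u_t + s·(1−u_t) − f·u_t = u_t·(1−s−f) + s.
Here 1−s−f = 0.484 and s = 0.025.
u_1 = 0.094300 × 0.484 + 0.025 = 0.070641.
u_2 = 0.070641 × 0.484 + 0.025 = 0.059190.

Unemployment rate after two quarters ≈ 5.92%.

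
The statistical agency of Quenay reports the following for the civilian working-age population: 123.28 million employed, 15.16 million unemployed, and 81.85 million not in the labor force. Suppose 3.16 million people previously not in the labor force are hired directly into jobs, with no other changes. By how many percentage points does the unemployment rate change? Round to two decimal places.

The unemployment rate changes by −0.24 percentage points.

Initially, labor force = 123.28 + 15.16 = 138.44 million, so u = 15.16/138.44 = 10.95%.
After the change, employed and labor force both rise by 3.16; unemployed unchanged → E = 126.44, U = 15.16, labor force = 141.60 million.
New unemployment rate = 15.16 / 141.60 = 10.71%.
Change = 10.71% − 10.95% = −0.24 percentage points.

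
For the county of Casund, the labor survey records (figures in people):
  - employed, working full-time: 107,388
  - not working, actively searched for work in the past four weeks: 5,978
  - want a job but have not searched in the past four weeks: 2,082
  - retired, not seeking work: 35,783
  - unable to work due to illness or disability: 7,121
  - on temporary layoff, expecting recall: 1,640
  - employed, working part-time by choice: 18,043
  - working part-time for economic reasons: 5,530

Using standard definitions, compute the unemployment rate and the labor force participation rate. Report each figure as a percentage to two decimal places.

Employed = 107,388 + 18,043 + 5,530 = 130,961 (anyone who worked, including part-time for economic reasons, counts as employed).
Unemployed = 5,978 + 1,640 = 7,618 (jobless and actively searching, or on temporary layoff).
Labor force = 130,961 + 7,618 = 138,579.
Not in labor force = 2,082 + 35,783 + 7,121 = 44,986 (those not working and not actively searching are outside the labor force — including those who want a job but have given up searching).
Civilian working-age population = 138,579 + 44,986 = 183,565.
Unemployment rate = 7,618 / 138,579 = 5.50%.
Labor force participation rate = 138,579 / 183,565 = 75.49%.

Unemployment rate ≈ 5.50%; labor force participation rate ≈ 75.49%.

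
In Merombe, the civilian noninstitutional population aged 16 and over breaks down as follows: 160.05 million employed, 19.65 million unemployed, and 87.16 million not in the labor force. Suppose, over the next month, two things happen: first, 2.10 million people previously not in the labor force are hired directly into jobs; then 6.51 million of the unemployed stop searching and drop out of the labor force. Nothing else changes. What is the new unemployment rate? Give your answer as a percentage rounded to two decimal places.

New unemployment rate ≈ 7.50%.

Initially, labor force = 160.05 + 19.65 = 179.70 million, so u = 19.65/179.70 = 10.93%.
After the first change, employed and labor force both rise by 2.10; unemployed unchanged → E = 162.15, U = 19.65, labor force = 181.80 million.
After the second change, unemployed and labor force both fall by 6.51 → E = 162.15, U = 13.14, labor force = 175.29 million.
New unemployment rate = 13.14 / 175.29 = 7.50%.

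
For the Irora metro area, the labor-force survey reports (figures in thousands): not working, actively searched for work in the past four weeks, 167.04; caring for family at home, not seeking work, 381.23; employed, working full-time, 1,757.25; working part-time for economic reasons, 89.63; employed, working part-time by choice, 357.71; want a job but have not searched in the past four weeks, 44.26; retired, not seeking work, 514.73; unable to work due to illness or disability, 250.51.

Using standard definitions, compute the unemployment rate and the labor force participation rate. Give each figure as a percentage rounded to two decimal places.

Employed = 1,757.25 + 89.63 + 357.71 = 2,204.59 thousand (anyone who worked, including part-time for economic reasons, counts as employed).
Unemployed = 167.04 thousand.
Labor force = 2,204.59 + 167.04 = 2,371.63 thousand.
Not in labor force = 381.23 + 44.26 + 514.73 + 250.51 = 1,190.73 thousand (those not working and not actively searching are outside the labor force — including those who want a job but have given up searching).
Civilian working-age population = 2,371.63 + 1,190.73 = 3,562.36 thousand.
Unemployment rate = 167.04 / 2,371.63 = 7.04%.
Labor force participation rate = 2,371.63 / 3,562.36 = 66.57%.

Unemployment rate ≈ 7.04%; labor force participation rate ≈ 66.57%.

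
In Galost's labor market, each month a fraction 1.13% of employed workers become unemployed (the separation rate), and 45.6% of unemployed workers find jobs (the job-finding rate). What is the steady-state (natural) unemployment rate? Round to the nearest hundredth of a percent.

At steady state the flows balance: s·E = f·U, so U/(E+U) = s/(s+f).
u* = 1.13 / (1.13 + 45.6) = 1.13 / 46.73 = 2.42%.

Steady-state unemployment rate ≈ 2.42%.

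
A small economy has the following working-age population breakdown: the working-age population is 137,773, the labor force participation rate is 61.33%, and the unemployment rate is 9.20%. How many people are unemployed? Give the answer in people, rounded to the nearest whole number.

Labor force = 0.6133 × 137,773 = 84,496.
Unemployed = 0.0920 × 84,496 ≈ 7,774.

About 7,774 are unemployed.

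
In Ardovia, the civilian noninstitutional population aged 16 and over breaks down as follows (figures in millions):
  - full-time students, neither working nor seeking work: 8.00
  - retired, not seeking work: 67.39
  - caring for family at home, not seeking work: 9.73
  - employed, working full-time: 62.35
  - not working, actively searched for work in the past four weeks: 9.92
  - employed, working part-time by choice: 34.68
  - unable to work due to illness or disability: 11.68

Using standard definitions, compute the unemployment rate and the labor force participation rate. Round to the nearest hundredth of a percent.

Unemployment rate ≈ 9.28%; labor force participation rate ≈ 52.49%.

Employed = 62.35 + 34.68 = 97.03 million.
Unemployed = 9.92 million.
Labor force = 97.03 + 9.92 = 106.95 million.
Not in labor force = 8.00 + 67.39 + 9.73 + 11.68 = 96.80 million (those not working and not actively searching are outside the labor force).
Civilian working-age population = 106.95 + 96.80 = 203.75 million.
Unemployment rate = 9.92 / 106.95 = 9.28%.
Labor force participation rate = 106.95 / 203.75 = 52.49%.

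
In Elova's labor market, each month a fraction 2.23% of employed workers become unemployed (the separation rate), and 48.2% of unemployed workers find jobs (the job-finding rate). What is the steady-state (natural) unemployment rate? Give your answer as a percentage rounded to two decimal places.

Steady-state unemployment rate ≈ 4.42%.

At steady state the flows balance: s·E = f·U, so U/(E+U) = s/(s+f).
u* = 2.23 / (2.23 + 48.2) = 2.23 / 50.43 = 4.42%.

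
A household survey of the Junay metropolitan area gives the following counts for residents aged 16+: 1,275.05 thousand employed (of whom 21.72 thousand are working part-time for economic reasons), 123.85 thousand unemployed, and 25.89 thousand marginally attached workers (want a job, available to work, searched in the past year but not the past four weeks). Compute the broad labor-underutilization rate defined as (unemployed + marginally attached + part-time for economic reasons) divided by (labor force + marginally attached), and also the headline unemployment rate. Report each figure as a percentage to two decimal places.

Broad underutilization rate ≈ 12.03%; headline unemployment rate ≈ 8.85%.

Labor force = 1,275.05 + 123.85 = 1,398.90 thousand.
Numerator = 123.85 + 25.89 + 21.72 = 171.46 thousand.
Denominator = 1,398.90 + 25.89 = 1,424.79 thousand.
Broad rate = 171.46 / 1,424.79 = 12.03%.
Headline unemployment rate = 123.85 / 1,398.90 = 8.85%.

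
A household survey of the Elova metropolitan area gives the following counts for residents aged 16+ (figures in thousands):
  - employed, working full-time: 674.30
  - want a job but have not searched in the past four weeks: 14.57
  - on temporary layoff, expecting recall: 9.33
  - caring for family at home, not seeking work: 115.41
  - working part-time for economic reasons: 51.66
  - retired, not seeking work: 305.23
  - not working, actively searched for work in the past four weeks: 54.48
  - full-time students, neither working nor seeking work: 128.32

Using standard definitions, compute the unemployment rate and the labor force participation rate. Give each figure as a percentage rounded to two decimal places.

Unemployment rate ≈ 8.08%; labor force participation rate ≈ 58.36%.

Employed = 674.30 + 51.66 = 725.96 thousand (anyone who worked, including part-time for economic reasons, counts as employed).
Unemployed = 9.33 + 54.48 = 63.81 thousand (jobless and actively searching, or on temporary layoff).
Labor force = 725.96 + 63.81 = 789.77 thousand.
Not in labor force = 14.57 + 115.41 + 305.23 + 128.32 = 563.53 thousand (those not working and not actively searching are outside the labor force — including those who want a job but have given up searching).
Civilian working-age population = 789.77 + 563.53 = 1,353.30 thousand.
Unemployment rate = 63.81 / 789.77 = 8.08%.
Labor force participation rate = 789.77 / 1,353.30 = 58.36%.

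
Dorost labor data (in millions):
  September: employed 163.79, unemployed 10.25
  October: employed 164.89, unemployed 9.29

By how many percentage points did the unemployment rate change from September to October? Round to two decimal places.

September: labor force = 163.79 + 10.25 = 174.04; u = 10.25/174.04 = 5.89%.
October: labor force = 164.89 + 9.29 = 174.18; u = 9.29/174.18 = 5.33%.
Change = 5.33% − 5.89% = −0.56 pp.

The unemployment rate changed by −0.56 percentage points.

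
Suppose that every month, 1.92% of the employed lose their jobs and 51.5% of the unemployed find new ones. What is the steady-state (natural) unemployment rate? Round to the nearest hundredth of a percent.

At steady state the flows balance: s·E = f·U, so U/(E+U) = s/(s+f).
u* = 1.92 / (1.92 + 51.5) = 1.92 / 53.42 = 3.59%.

Steady-state unemployment rate ≈ 3.59%.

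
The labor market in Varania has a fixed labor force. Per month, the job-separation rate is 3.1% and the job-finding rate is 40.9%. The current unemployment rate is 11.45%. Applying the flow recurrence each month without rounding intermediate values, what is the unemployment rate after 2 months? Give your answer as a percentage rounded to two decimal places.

Unemployment rate after two months ≈ 8.43%.

With a fixed labor force, u_{t+1} = u_t + s·(1−u_t) − f·u_t = u_t·(1−s−f) + s.
Here 1−s−f = 0.560 and s = 0.031.
u_1 = 0.114500 × 0.560 + 0.031 = 0.095120.
u_2 = 0.095120 × 0.560 + 0.031 = 0.084267.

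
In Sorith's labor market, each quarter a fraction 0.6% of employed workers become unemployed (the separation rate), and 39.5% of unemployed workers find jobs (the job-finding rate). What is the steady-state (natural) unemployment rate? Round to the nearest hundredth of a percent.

Steady-state unemployment rate ≈ 1.50%.

At steady state the flows balance: s·E = f·U, so U/(E+U) = s/(s+f).
u* = 0.6 / (0.6 + 39.5) = 0.6 / 40.10 = 1.50%.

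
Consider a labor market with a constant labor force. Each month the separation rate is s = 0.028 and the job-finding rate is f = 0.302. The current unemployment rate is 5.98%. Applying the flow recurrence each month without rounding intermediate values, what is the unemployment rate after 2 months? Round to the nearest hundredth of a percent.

Unemployment rate after two months ≈ 7.36%.

With a fixed labor force, u_{t+1} = u_t + s·(1−u_t) − f·u_t = u_t·(1−s−f) + s.
Here 1−s−f = 0.670 and s = 0.028.
u_1 = 0.059800 × 0.670 + 0.028 = 0.068066.
u_2 = 0.068066 × 0.670 + 0.028 = 0.073604.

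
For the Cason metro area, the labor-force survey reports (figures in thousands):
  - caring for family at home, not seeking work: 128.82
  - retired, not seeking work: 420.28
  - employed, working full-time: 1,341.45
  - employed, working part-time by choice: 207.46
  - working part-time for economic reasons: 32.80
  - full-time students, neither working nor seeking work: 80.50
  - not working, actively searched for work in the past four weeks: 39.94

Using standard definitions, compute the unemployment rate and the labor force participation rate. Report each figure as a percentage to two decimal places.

Employed = 1,341.45 + 207.46 + 32.80 = 1,581.71 thousand (anyone who worked, including part-time for economic reasons, counts as employed).
Unemployed = 39.94 thousand.
Labor force = 1,581.71 + 39.94 = 1,621.65 thousand.
Not in labor force = 128.82 + 420.28 + 80.50 = 629.60 thousand (those not working and not actively searching are outside the labor force).
Civilian working-age population = 1,621.65 + 629.60 = 2,251.25 thousand.
Unemployment rate = 39.94 / 1,621.65 = 2.46%.
Labor force participation rate = 1,621.65 / 2,251.25 = 72.03%.

Unemployment rate ≈ 2.46%; labor force participation rate ≈ 72.03%.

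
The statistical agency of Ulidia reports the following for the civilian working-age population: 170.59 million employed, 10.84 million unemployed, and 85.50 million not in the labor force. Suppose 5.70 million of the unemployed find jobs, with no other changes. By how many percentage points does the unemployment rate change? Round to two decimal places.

The unemployment rate changes by −3.14 percentage points.

Initially, labor force = 170.59 + 10.84 = 181.43 million, so u = 10.84/181.43 = 5.97%.
After the change, unemployed falls and employed rises by 5.70; labor force unchanged → E = 176.29, U = 5.14, labor force = 181.43 million.
New unemployment rate = 5.14 / 181.43 = 2.83%.
Change = 2.83% − 5.97% = −3.14 percentage points.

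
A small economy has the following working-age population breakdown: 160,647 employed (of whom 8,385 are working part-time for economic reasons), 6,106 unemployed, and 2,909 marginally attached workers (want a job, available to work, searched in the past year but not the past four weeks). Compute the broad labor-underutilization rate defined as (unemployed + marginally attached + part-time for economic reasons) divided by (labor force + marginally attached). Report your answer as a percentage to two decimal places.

Labor force = 160,647 + 6,106 = 166,753.
Numerator = 6,106 + 2,909 + 8,385 = 17,400.
Denominator = 166,753 + 2,909 = 169,662.
Broad rate = 17,400 / 169,662 = 10.26%.

Broad underutilization rate ≈ 10.26%.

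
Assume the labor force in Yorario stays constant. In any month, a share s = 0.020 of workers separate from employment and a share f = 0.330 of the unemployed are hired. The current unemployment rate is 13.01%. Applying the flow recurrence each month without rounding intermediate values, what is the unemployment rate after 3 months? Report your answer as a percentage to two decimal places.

Unemployment rate after three months ≈ 7.72%.

With a fixed labor force, u_{t+1} = u_t + s·(1−u_t) − f·u_t = u_t·(1−s−f) + s.
Here 1−s−f = 0.650 and s = 0.020.
u_1 = 0.130100 × 0.650 + 0.020 = 0.104565.
u_2 = 0.104565 × 0.650 + 0.020 = 0.087967.
u_3 = 0.087967 × 0.650 + 0.020 = 0.077179.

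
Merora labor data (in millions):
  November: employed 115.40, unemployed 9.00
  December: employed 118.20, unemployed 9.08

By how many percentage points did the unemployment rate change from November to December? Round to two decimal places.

November: labor force = 115.40 + 9.00 = 124.40; u = 9.00/124.40 = 7.23%.
December: labor force = 118.20 + 9.08 = 127.28; u = 9.08/127.28 = 7.13%.
Change = 7.13% − 7.23% = −0.10 pp.

The unemployment rate changed by −0.10 percentage points.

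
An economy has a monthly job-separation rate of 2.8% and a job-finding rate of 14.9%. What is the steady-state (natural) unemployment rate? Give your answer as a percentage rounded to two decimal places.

Steady-state unemployment rate ≈ 15.82%.

At steady state the flows balance: s·E = f·U, so U/(E+U) = s/(s+f).
u* = 2.8 / (2.8 + 14.9) = 2.8 / 17.70 = 15.82%.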